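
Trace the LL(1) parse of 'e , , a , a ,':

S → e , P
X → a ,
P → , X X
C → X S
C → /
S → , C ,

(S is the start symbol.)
LL(1) parsing maintains a stack (initially the start symbol over $) and the input. At each step: if the stack top is a terminal, match it against the current input token; if it is a non-terminal N, replace it with the RHS of M[N, lookahead] (the unique production whose predict set contains the lookahead).

Stack is shown with the top on the left.

Stack    Input            Action
--------------------------------
S $      e , , a , a , $  output S → e , P
e , P $  e , , a , a , $  match 'e'
, P $    , , a , a , $    match ','
P $      , a , a , $      output P → , X X
, X X $  , a , a , $      match ','
X X $    a , a , $        output X → a ,
a , X $  a , a , $        match 'a'
, X $    , a , $          match ','
X $      a , $            output X → a ,
a , $    a , $            match 'a'
, $      , $              match ','
$        $                accept

The string is accepted.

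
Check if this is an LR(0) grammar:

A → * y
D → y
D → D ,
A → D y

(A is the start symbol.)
Yes, the grammar is LR(0)

A grammar is LR(0) if no state in the canonical LR(0) collection has:
  - both a shift item (dot before a terminal) and a complete item (shift-reduce conflict), or
  - two or more complete items (reduce-reduce conflict; the accept item [A' → A .] counts as a complete item here).

Augment with A' → A and build the canonical LR(0) collection (I0 = CLOSURE({[A' → . A]}), then GOTO on every symbol after a dot until no new states appear). It has 8 states:
  I0: { [A → . * y], [A → . D y], [A' → . A], [D → . D ,], [D → . y] }  — shift
  I1: { [A → * . y] }  — shift
  I2: { [A' → A .] }  — accept
  I3: { [A → D . y], [D → D . ,] }  — shift
  I4: { [D → y .] }  — reduce
  I5: { [D → D , .] }  — reduce
  I6: { [A → D y .] }  — reduce
  I7: { [A → * y .] }  — reduce

Every state is either a pure shift/goto state or contains exactly one complete item and nothing to shift — no conflicts. The grammar is LR(0).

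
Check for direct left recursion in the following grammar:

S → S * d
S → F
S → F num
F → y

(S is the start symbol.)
S → S * d: LEFT RECURSIVE (starts with S)
S → F: starts with F
S → F num: starts with F
F → y: starts with y

The grammar has direct left recursion on: S.

Answer: Yes, S is left-recursive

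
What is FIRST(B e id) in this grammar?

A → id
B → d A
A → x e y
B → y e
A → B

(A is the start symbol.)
FIRST sets of the non-terminals involved (from the grammar, by fixed-point iteration):
  FIRST(B) = { 'd', 'y' }

To compute FIRST(B e id), process the symbols left to right:
Symbol B is a non-terminal. Add FIRST(B) \ {ε} = { 'd', 'y' }
B is not nullable (ε ∉ FIRST(B)), so stop here.
FIRST(B e id) = { 'd', 'y' }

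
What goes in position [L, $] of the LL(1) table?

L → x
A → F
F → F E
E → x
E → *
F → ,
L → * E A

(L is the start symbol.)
Empty (error entry)

To find M[L, $], we find productions for L where $ is in the predict set (PREDICT(N → α) = (FIRST(α) \ {ε}) ∪ (FOLLOW(N) if α ⇒* ε)).

L → x: PREDICT = { 'x' }
L → * E A: PREDICT = { '*' }

M[L, $] is empty (no production applies)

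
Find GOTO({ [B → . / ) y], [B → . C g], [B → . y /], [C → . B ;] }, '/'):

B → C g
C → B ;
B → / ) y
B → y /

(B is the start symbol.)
GOTO(I, '/') = CLOSURE({ [A → αX.β] : [A → α.Xβ] ∈ I, X = '/' })

Items with dot before '/', with the dot advanced:
  [B → . / ) y] → [B → / . ) y]
Closure adds nothing (no advanced item has the dot before a non-terminal).

GOTO = { [B → / . ) y] }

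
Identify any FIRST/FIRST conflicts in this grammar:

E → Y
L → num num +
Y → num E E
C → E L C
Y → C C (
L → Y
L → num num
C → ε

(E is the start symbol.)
Yes. L → num num '+' / L → Y on { 'num' }; L → num num '+' / L → num num on { 'num' }; L → Y / L → num num on { 'num' }; Y → num E E / Y → C C '(' on { 'num' }

A FIRST/FIRST conflict occurs when two productions N → α and N → β for the same non-terminal have FIRST(α) ∩ FIRST(β) ≠ ∅ (with ε ∈ FIRST of a nullable right-hand side, so two nullable alternatives also conflict).

FIRST sets of the non-terminals at (or reachable through a nullable prefix from) the front of some alternative:
  FIRST(Y) = { '(', 'num' }
  FIRST(C) = { '(', 'num', ε }
  FIRST(E) = { '(', 'num' }

Productions for L:
  L → num num +: FIRST = { 'num' }
  L → Y: FIRST = { '(', 'num' }
  L → num num: FIRST = { 'num' }
Productions for Y:
  Y → num E E: FIRST = { 'num' }
  Y → C C (: FIRST = { '(', 'num' }
Productions for C:
  C → E L C: FIRST = { '(', 'num' }
  C → ε: FIRST = { ε }
E has only one production, so no FIRST/FIRST conflict is possible there.

Conflict for L: L → num num + and L → Y
  Overlap: { 'num' }
Conflict for L: L → num num + and L → num num
  Overlap: { 'num' }
Conflict for L: L → Y and L → num num
  Overlap: { 'num' }
Conflict for Y: Y → num E E and Y → C C (
  Overlap: { 'num' }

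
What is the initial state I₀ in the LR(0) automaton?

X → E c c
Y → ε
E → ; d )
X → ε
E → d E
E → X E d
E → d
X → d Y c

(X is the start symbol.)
{ [E → . ; d )], [E → . X E d], [E → . d E], [E → . d], [X → . E c c], [X → . d Y c], [X → .], [X' → . X] }

First, augment the grammar with X' → X
I₀ = CLOSURE({ [X' → . X] }):
  [X' → . X] has the dot before X: add [X → . E c c], [X → .], [X → . d Y c]
  [X → . E c c] has the dot before E: add [E → . ; d )], [E → . d E], [E → . X E d], [E → . d]
No further items can be added.

I₀ = { [E → . ; d )], [E → . X E d], [E → . d E], [E → . d], [X → . E c c], [X → . d Y c], [X → .], [X' → . X] }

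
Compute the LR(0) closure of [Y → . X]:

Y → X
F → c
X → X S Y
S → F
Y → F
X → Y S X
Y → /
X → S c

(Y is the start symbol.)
{ [F → . c], [S → . F], [X → . S c], [X → . X S Y], [X → . Y S X], [Y → . /], [Y → . F], [Y → . X] }

Start with: [Y → . X]
  [Y → . X] has the dot before X: add [X → . X S Y], [X → . Y S X], [X → . S c]
  [X → . Y S X] has the dot before Y: add [Y → . F], [Y → . /]
  [X → . S c] has the dot before S: add [S → . F]
  [Y → . F] has the dot before F: add [F → . c]
No further items can be added.

CLOSURE = { [F → . c], [S → . F], [X → . S c], [X → . X S Y], [X → . Y S X], [Y → . /], [Y → . F], [Y → . X] }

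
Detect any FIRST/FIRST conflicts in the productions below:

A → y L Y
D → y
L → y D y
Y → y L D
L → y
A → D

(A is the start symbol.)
Yes. A → y L Y / A → D on { 'y' }; L → y D y / L → y on { 'y' }

A FIRST/FIRST conflict occurs when two productions N → α and N → β for the same non-terminal have FIRST(α) ∩ FIRST(β) ≠ ∅ (with ε ∈ FIRST of a nullable right-hand side, so two nullable alternatives also conflict).

FIRST sets of the non-terminals at (or reachable through a nullable prefix from) the front of some alternative:
  FIRST(D) = { 'y' }

Productions for A:
  A → y L Y: FIRST = { 'y' }
  A → D: FIRST = { 'y' }
Productions for L:
  L → y D y: FIRST = { 'y' }
  L → y: FIRST = { 'y' }
D, Y have only one production, so no FIRST/FIRST conflict is possible there.

Conflict for A: A → y L Y and A → D
  Overlap: { 'y' }
Conflict for L: L → y D y and L → y
  Overlap: { 'y' }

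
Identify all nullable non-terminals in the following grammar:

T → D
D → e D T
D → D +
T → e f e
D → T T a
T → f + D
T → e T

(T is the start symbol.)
None

A non-terminal is nullable if it can derive ε (the empty string): either it has an ε-production, or it has a production whose right-hand side consists entirely of nullable non-terminals.

There are no ε-productions, so no non-terminal can derive ε.
No non-terminals are nullable.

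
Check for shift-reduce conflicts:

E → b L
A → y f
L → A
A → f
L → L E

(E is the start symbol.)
Yes — I4: [E → b L .] vs [E → . b L]

Augment with E' → E and build the canonical LR(0) collection (I0 = CLOSURE({[E' → . E]}), then GOTO on every symbol after a dot until no new states appear). It has 9 states:
  I0: { [E → . b L], [E' → . E] }  — shift
  I1: { [E' → E .] }  — accept
  I2: { [A → . f], [A → . y f], [E → b . L], [L → . A], [L → . L E] }  — shift
  I3: { [L → A .] }  — reduce
  I4: { [E → . b L], [E → b L .], [L → L . E] }  — shift, reduce
  I5: { [A → f .] }  — reduce
  I6: { [A → y . f] }  — shift
  I7: { [A → y f .] }  — reduce
  I8: { [L → L E .] }  — reduce

I4 contains reduce item [E → b L .] and shift item [E → . b L] — shift-reduce conflict.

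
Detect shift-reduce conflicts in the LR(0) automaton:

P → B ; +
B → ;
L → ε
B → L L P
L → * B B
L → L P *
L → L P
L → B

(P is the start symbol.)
A shift-reduce conflict occurs when an LR(0) state has both:
  - a complete (reduce) item [A → α .] (dot at the end), and
  - a shift item [B → β . c γ] (dot before a terminal).

Augment with P' → P and build the canonical LR(0) collection (I0 = CLOSURE({[P' → . P]}), then GOTO on every symbol after a dot until no new states appear). It has 14 states:
  I0: { [B → . ;], [B → . L L P], [L → . * B B], [L → . B], [L → . L P *], [L → . L P], [L → .], [P → . B ; +], [P' → . P] }  — shift, reduce
  I1: { [B → . ;], [B → . L L P], [L → * . B B], [L → . * B B], [L → . B], [L → . L P *], [L → . L P], [L → .] }  — shift, reduce
  I2: { [B → ; .] }  — reduce
  I3: { [L → B .], [P → B . ; +] }  — shift, reduce
  I4: { [B → . ;], [B → . L L P], [B → L . L P], [L → . * B B], [L → . B], [L → . L P *], [L → . L P], [L → .], [L → L . P *], [L → L . P], [P → . B ; +] }  — shift, reduce
  I5: { [P' → P .] }  — accept
  I6: { [B → . ;], [B → . L L P], [B → L . L P], [B → L L . P], [L → . * B B], [L → . B], [L → . L P *], [L → . L P], [L → .], [L → L . P *], [L → L . P], [P → . B ; +] }  — shift, reduce
  I7: { [L → L P . *], [L → L P .] }  — shift, reduce
  I8: { [L → L P * .] }  — reduce
  I9: { [B → L L P .], [L → L P . *], [L → L P .] }  — shift, 2 reduces
  I10: { [P → B ; . +] }  — shift
  I11: { [P → B ; + .] }  — reduce
  I12: { [B → . ;], [B → . L L P], [L → * B . B], [L → . * B B], [L → . B], [L → . L P *], [L → . L P], [L → .], [L → B .] }  — shift, 2 reduces
  I13: { [L → * B B .], [L → B .] }  — 2 reduces

I0 contains reduce item [L → .] and shift items [B → . ;], [L → . * B B] — shift-reduce conflict.
I1 contains reduce item [L → .] and shift items [B → . ;], [L → . * B B] — shift-reduce conflict.
I3 contains reduce item [L → B .] and shift item [P → B . ; +] — shift-reduce conflict.
I4 contains reduce item [L → .] and shift items [B → . ;], [L → . * B B] — shift-reduce conflict.
I6 contains reduce item [L → .] and shift items [B → . ;], [L → . * B B] — shift-reduce conflict.
I7 contains reduce item [L → L P .] and shift item [L → L P . *] — shift-reduce conflict.
I9 contains reduce items [B → L L P .], [L → L P .] and shift item [L → L P . *] — shift-reduce conflict.
I12 contains reduce items [L → .], [L → B .] and shift items [B → . ;], [L → . * B B] — shift-reduce conflict.

Answer: Yes — I0: [L → .] vs [B → . ;]; I1: [L → .] vs [B → . ;]; I3: [L → B .] vs [P → B . ; +]; I4: [L → .] vs [B → . ;]; I6: [L → .] vs [B → . ;]; I7: [L → L P .] vs [L → L P . *]; I9: [B → L L P .] vs [L → L P . *]; I12: [L → .] vs [B → . ;]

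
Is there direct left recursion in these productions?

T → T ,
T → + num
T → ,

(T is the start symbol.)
Yes, T is left-recursive

Direct left recursion occurs when N → N α for some non-terminal N (the right-hand side begins with the left-hand side itself).

T → T ,: LEFT RECURSIVE (starts with T)
T → + num: starts with '+'
T → ,: starts with ','

The grammar has direct left recursion on: T.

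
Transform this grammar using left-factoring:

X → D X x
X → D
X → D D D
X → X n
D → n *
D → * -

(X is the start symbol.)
X → D X'
X' → X x
X' → ε
X' → D D
X → X n
D → n *
D → * -

Left-factoring transforms A → αβ₁ | αβ₂ into A → αA' and A' → β₁ | β₂
(α is the longest common prefix among the alternatives). Repeat until
no nonterminal has two alternatives with a common prefix.

Round 1: X has alternatives sharing prefix 'D'. Introduce X': X → D X'
  Add: X' → X x
  Add: X' → ε
  Add: X' → D D

No remaining common prefixes — done.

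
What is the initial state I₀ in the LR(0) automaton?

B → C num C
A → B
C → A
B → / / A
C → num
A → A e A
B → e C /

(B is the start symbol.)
{ [A → . A e A], [A → . B], [B → . / / A], [B → . C num C], [B → . e C /], [B' → . B], [C → . A], [C → . num] }

First, augment the grammar with B' → B
I₀ = CLOSURE({ [B' → . B] }):
  [B' → . B] has the dot before B: add [B → . C num C], [B → . / / A], [B → . e C /]
  [B → . C num C] has the dot before C: add [C → . A], [C → . num]
  [C → . A] has the dot before A: add [A → . B], [A → . A e A]
No further items can be added.

I₀ = { [A → . A e A], [A → . B], [B → . / / A], [B → . C num C], [B → . e C /], [B' → . B], [C → . A], [C → . num] }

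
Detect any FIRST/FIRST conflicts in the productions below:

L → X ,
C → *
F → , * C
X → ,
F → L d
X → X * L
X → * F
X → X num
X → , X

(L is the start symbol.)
FIRST sets of the non-terminals at (or reachable through a nullable prefix from) the front of some alternative:
  FIRST(L) = { '*', ',' }
  FIRST(X) = { '*', ',' }

Productions for F:
  F → , * C: FIRST = { ',' }
  F → L d: FIRST = { '*', ',' }
Productions for X:
  X → ,: FIRST = { ',' }
  X → X * L: FIRST = { '*', ',' }
  X → * F: FIRST = { '*' }
  X → X num: FIRST = { '*', ',' }
  X → , X: FIRST = { ',' }
L, C have only one production, so no FIRST/FIRST conflict is possible there.

Conflict for F: F → , * C and F → L d
  Overlap: { ',' }
Conflict for X: X → , and X → X * L
  Overlap: { ',' }
Conflict for X: X → , and X → X num
  Overlap: { ',' }
Conflict for X: X → , and X → , X
  Overlap: { ',' }
Conflict for X: X → X * L and X → * F
  Overlap: { '*' }
Conflict for X: X → X * L and X → X num
  Overlap: { '*', ',' }
Conflict for X: X → X * L and X → , X
  Overlap: { ',' }
Conflict for X: X → * F and X → X num
  Overlap: { '*' }
Conflict for X: X → X num and X → , X
  Overlap: { ',' }

Answer: Yes. F → ',' '*' C / F → L d on { ',' }; X → ',' / X → X '*' L on { ',' }; X → ',' / X → X num on { ',' }; X → ',' / X → ',' X on { ',' }; X → X '*' L / X → '*' F on { '*' }; X → X '*' L / X → X num on { '*', ',' }; X → X '*' L / X → ',' X on { ',' }; X → '*' F / X → X num on { '*' }; X → X num / X → ',' X on { ',' }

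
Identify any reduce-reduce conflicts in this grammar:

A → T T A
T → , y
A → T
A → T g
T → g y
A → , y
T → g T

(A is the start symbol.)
A reduce-reduce conflict occurs when an LR(0) state has two complete items [A → α .] and [B → β .] — both call for a reduction, and with no lookahead the parser cannot choose between them.

Augment with A' → A and build the canonical LR(0) collection (I0 = CLOSURE({[A' → . A]}), then GOTO on every symbol after a dot until no new states appear). It has 13 states:
  I0: { [A → . , y], [A → . T T A], [A → . T g], [A → . T], [A' → . A], [T → . , y], [T → . g T], [T → . g y] }  — shift
  I1: { [A → , . y], [T → , . y] }  — shift
  I2: { [A' → A .] }  — accept
  I3: { [A → T . T A], [A → T . g], [A → T .], [T → . , y], [T → . g T], [T → . g y] }  — shift, reduce
  I4: { [T → . , y], [T → . g T], [T → . g y], [T → g . T], [T → g . y] }  — shift
  I5: { [T → , . y] }  — shift
  I6: { [T → g T .] }  — reduce
  I7: { [T → g y .] }  — reduce
  I8: { [T → , y .] }  — reduce
  I9: { [A → . , y], [A → . T T A], [A → . T g], [A → . T], [A → T T . A], [T → . , y], [T → . g T], [T → . g y] }  — shift
  I10: { [A → T g .], [T → . , y], [T → . g T], [T → . g y], [T → g . T], [T → g . y] }  — shift, reduce
  I11: { [A → T T A .] }  — reduce
  I12: { [A → , y .], [T → , y .] }  — 2 reduces

I12 contains complete items [A → , y .], [T → , y .] — reduce-reduce conflict.

Answer: Yes — I12: [A → , y .] vs [T → , y .]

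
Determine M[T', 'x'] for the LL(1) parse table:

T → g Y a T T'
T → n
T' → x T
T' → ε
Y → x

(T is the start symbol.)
T' → x T, T' → ε

To find M[T', 'x'], we find productions for T' where 'x' is in the predict set (PREDICT(N → α) = (FIRST(α) \ {ε}) ∪ (FOLLOW(N) if α ⇒* ε)).

Relevant sets:
  FOLLOW(T') = { $, 'x' }

T' → x T: PREDICT = { 'x' }
  'x' is in predict set, so this production goes in M[T', 'x']
T' → ε: PREDICT = { $, 'x' }
  'x' is in predict set, so this production goes in M[T', 'x']

M[T', 'x'] = T' → x T, T' → ε  (a multiply-defined cell — the grammar is not LL(1))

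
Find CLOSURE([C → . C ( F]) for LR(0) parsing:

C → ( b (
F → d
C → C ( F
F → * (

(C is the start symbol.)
Start with: [C → . C ( F]
  [C → . C ( F] has the dot before C: add [C → . ( b (]
No further items can be added.

CLOSURE = { [C → . ( b (], [C → . C ( F] }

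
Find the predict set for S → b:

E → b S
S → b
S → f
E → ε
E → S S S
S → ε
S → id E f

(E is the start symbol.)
{ 'b' }

PREDICT(S → b) = (FIRST(RHS) \ {ε}) ∪ (FOLLOW(S) if ε ∈ FIRST(RHS), i.e. RHS ⇒* ε)
FIRST(b) = { 'b' }
ε ∉ FIRST(b), so FOLLOW(S) is not added.
PREDICT(S → b) = { 'b' }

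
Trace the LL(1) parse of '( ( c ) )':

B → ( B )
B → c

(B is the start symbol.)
Stack is shown with the top on the left.

Stack      Input        Action
------------------------------
B $        ( ( c ) ) $  output B → ( B )
( B ) $    ( ( c ) ) $  match '('
B ) $      ( c ) ) $    output B → ( B )
( B ) ) $  ( c ) ) $    match '('
B ) ) $    c ) ) $      output B → c
c ) ) $    c ) ) $      match 'c'
) ) $      ) ) $        match ')'
) $        ) $          match ')'
$          $            accept

The string is accepted.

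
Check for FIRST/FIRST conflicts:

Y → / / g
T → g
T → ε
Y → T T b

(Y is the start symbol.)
No FIRST/FIRST conflicts.

A FIRST/FIRST conflict occurs when two productions N → α and N → β for the same non-terminal have FIRST(α) ∩ FIRST(β) ≠ ∅ (with ε ∈ FIRST of a nullable right-hand side, so two nullable alternatives also conflict).

FIRST sets of the non-terminals at (or reachable through a nullable prefix from) the front of some alternative:
  FIRST(T) = { 'g', ε }

Productions for Y:
  Y → / / g: FIRST = { '/' }
  Y → T T b: FIRST = { 'b', 'g' }
Productions for T:
  T → g: FIRST = { 'g' }
  T → ε: FIRST = { ε }

All alternatives of each non-terminal have pairwise disjoint FIRST sets.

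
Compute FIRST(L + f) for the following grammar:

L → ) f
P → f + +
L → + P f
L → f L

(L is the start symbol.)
FIRST sets of the non-terminals involved (from the grammar, by fixed-point iteration):
  FIRST(L) = { ')', '+', 'f' }

To compute FIRST(L + f), process the symbols left to right:
Symbol L is a non-terminal. Add FIRST(L) \ {ε} = { ')', '+', 'f' }
L is not nullable (ε ∉ FIRST(L)), so stop here.
FIRST(L + f) = { ')', '+', 'f' }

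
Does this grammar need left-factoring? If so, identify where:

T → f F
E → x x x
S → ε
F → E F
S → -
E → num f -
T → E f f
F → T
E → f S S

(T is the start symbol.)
Left-factoring is needed when two productions for the same non-terminal
share a common prefix on the right-hand side.

Productions for T:
  T → f F
  T → E f f
Productions for E:
  E → x x x
  E → num f -
  E → f S S
Productions for S:
  S → ε
  S → -
Productions for F:
  F → E F
  F → T

No common prefixes found.

Answer: No, left-factoring is not needed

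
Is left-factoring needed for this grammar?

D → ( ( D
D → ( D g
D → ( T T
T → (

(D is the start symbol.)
Yes, D has productions with common prefix '('

Left-factoring is needed when two productions for the same non-terminal
share a common prefix on the right-hand side.

Productions for D:
  D → ( ( D
  D → ( D g
  D → ( T T

Found common prefix '(' in productions for D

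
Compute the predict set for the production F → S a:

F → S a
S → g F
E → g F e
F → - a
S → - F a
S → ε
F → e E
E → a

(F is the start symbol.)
{ '-', 'a', 'g' }

PREDICT(F → S a) = (FIRST(RHS) \ {ε}) ∪ (FOLLOW(F) if ε ∈ FIRST(RHS), i.e. RHS ⇒* ε)
FIRST(S) = { '-', 'g', ε }
FIRST(S a) = { '-', 'a', 'g' }
ε ∉ FIRST(S a), so FOLLOW(F) is not added.
PREDICT(F → S a) = { '-', 'a', 'g' }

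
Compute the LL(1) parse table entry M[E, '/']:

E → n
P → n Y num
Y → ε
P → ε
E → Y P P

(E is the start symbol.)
Empty (error entry)

To find M[E, '/'], we find productions for E where '/' is in the predict set (PREDICT(N → α) = (FIRST(α) \ {ε}) ∪ (FOLLOW(N) if α ⇒* ε)).

Relevant sets:
  FIRST(Y) = { ε }
  FIRST(P) = { 'n', ε }
  FOLLOW(E) = { $ }

E → n: PREDICT = { 'n' }
E → Y P P: PREDICT = { $, 'n' }

M[E, '/'] is empty (no production applies)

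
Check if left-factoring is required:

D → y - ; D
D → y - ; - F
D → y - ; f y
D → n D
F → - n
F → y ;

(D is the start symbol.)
Left-factoring is needed when two productions for the same non-terminal
share a common prefix on the right-hand side.

Productions for D:
  D → y - ; D
  D → y - ; - F
  D → y - ; f y
  D → n D
Productions for F:
  F → - n
  F → y ;

Found common prefix 'y - ;' in productions for D

Answer: Yes, D has productions with common prefix 'y - ;'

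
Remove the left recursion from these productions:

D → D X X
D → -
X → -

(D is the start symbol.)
D → - D'
D' → X X D'
D' → ε
X → -

D is directly left-recursive. The standard transformation for
  A → A α₁ | ... | A α_m | β₁ | ... | β_n
is
  A  → β₁ A' | ... | β_n A'
  A' → α₁ A' | ... | α_m A' | ε

D → - becomes D → - D'
D → D X X becomes D' → X X D'
Add D' → ε

Productions for other non-terminals are unchanged:
  X → -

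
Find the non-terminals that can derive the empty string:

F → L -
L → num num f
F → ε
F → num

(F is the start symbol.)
{ 'F' }

A non-terminal is nullable if it can derive ε (the empty string): either it has an ε-production, or it has a production whose right-hand side consists entirely of nullable non-terminals.

ε-productions: F → ε
So F is immediately nullable.
No further non-terminal can be added: every production for the remaining non-terminals contains a terminal or a non-nullable non-terminal.
Nullable = { 'F' }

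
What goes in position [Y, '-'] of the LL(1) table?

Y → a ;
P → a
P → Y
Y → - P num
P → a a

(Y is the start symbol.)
To find M[Y, '-'], we find productions for Y where '-' is in the predict set (PREDICT(N → α) = (FIRST(α) \ {ε}) ∪ (FOLLOW(N) if α ⇒* ε)).

Y → a ;: PREDICT = { 'a' }
Y → - P num: PREDICT = { '-' }
  '-' is in predict set, so this production goes in M[Y, '-']

M[Y, '-'] = Y → - P num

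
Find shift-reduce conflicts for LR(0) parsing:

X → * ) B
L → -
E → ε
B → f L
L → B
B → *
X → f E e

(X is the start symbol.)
Augment with X' → X and build the canonical LR(0) collection (I0 = CLOSURE({[X' → . X]}), then GOTO on every symbol after a dot until no new states appear). It has 13 states:
  I0: { [X → . * ) B], [X → . f E e], [X' → . X] }  — shift
  I1: { [X → * . ) B] }  — shift
  I2: { [X' → X .] }  — accept
  I3: { [E → .], [X → f . E e] }  — reduce
  I4: { [X → f E . e] }  — shift
  I5: { [X → f E e .] }  — reduce
  I6: { [B → . *], [B → . f L], [X → * ) . B] }  — shift
  I7: { [B → * .] }  — reduce
  I8: { [X → * ) B .] }  — reduce
  I9: { [B → . *], [B → . f L], [B → f . L], [L → . -], [L → . B] }  — shift
  I10: { [L → - .] }  — reduce
  I11: { [L → B .] }  — reduce
  I12: { [B → f L .] }  — reduce

No state contains both a complete item and a shift item.

Answer: No shift-reduce conflicts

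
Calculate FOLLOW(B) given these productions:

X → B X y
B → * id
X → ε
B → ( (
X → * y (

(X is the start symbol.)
To compute FOLLOW(B), find every occurrence of B on a right-hand side N → α B β: add FIRST(β) \ {ε}, and if β is empty or nullable also add FOLLOW(N). Iterate to a fixed point.

In X → B X y: B is followed by X y, add FIRST(X y) \ {ε} = { '(', '*', 'y' }

Taking the union: FOLLOW(B) = { '(', '*', 'y' }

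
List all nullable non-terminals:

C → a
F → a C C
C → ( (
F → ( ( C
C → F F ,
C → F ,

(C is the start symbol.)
None

A non-terminal is nullable if it can derive ε (the empty string): either it has an ε-production, or it has a production whose right-hand side consists entirely of nullable non-terminals.

There are no ε-productions, so no non-terminal can derive ε.
No non-terminals are nullable.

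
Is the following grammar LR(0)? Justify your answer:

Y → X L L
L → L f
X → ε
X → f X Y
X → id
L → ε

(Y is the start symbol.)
A grammar is LR(0) if no state in the canonical LR(0) collection has:
  - both a shift item (dot before a terminal) and a complete item (shift-reduce conflict), or
  - two or more complete items (reduce-reduce conflict; the accept item [Y' → Y .] counts as a complete item here).

Augment with Y' → Y and build the canonical LR(0) collection (I0 = CLOSURE({[Y' → . Y]}), then GOTO on every symbol after a dot until no new states appear). It has 10 states:
  I0: { [X → . f X Y], [X → . id], [X → .], [Y → . X L L], [Y' → . Y] }  — shift, reduce
  I1: { [L → . L f], [L → .], [Y → X . L L] }  — reduce
  I2: { [Y' → Y .] }  — accept
  I3: { [X → . f X Y], [X → . id], [X → .], [X → f . X Y] }  — shift, reduce
  I4: { [X → id .] }  — reduce
  I5: { [X → . f X Y], [X → . id], [X → .], [X → f X . Y], [Y → . X L L] }  — shift, reduce
  I6: { [X → f X Y .] }  — reduce
  I7: { [L → . L f], [L → .], [L → L . f], [Y → X L . L] }  — shift, reduce
  I8: { [L → L . f], [Y → X L L .] }  — shift, reduce
  I9: { [L → L f .] }  — reduce

Conflict in state I0:
  Shift-reduce conflict between [X → .] and [X → . f X Y]
So the grammar is NOT LR(0).

Answer: No. Shift-reduce conflict between [X → .] and [X → . f X Y]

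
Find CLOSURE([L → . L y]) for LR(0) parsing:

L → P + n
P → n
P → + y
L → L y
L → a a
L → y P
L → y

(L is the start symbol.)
{ [L → . L y], [L → . P + n], [L → . a a], [L → . y P], [L → . y], [P → . + y], [P → . n] }

To compute CLOSURE, for each item [A → α.Bβ] where B is a non-terminal, add [B → .γ] for all productions B → γ; repeat for the newly added items until nothing changes.

Start with: [L → . L y]
  [L → . L y] has the dot before L: add [L → . P + n], [L → . a a], [L → . y P], [L → . y]
  [L → . P + n] has the dot before P: add [P → . n], [P → . + y]
No further items can be added.

CLOSURE = { [L → . L y], [L → . P + n], [L → . a a], [L → . y P], [L → . y], [P → . + y], [P → . n] }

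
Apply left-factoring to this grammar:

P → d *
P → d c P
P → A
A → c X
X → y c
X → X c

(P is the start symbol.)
P → d P'
P' → *
P' → c P
P → A
A → c X
X → y c
X → X c

Left-factoring transforms A → αβ₁ | αβ₂ into A → αA' and A' → β₁ | β₂
(α is the longest common prefix among the alternatives). Repeat until
no nonterminal has two alternatives with a common prefix.

Round 1: P has alternatives sharing prefix 'd'. Introduce P': P → d P'
  Add: P' → *
  Add: P' → c P

No remaining common prefixes — done.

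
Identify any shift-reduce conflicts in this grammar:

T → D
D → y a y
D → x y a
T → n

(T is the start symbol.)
No shift-reduce conflicts

Augment with T' → T and build the canonical LR(0) collection (I0 = CLOSURE({[T' → . T]}), then GOTO on every symbol after a dot until no new states appear). It has 10 states:
  I0: { [D → . x y a], [D → . y a y], [T → . D], [T → . n], [T' → . T] }  — shift
  I1: { [T → D .] }  — reduce
  I2: { [T' → T .] }  — accept
  I3: { [T → n .] }  — reduce
  I4: { [D → x . y a] }  — shift
  I5: { [D → y . a y] }  — shift
  I6: { [D → y a . y] }  — shift
  I7: { [D → y a y .] }  — reduce
  I8: { [D → x y . a] }  — shift
  I9: { [D → x y a .] }  — reduce

No state contains both a complete item and a shift item.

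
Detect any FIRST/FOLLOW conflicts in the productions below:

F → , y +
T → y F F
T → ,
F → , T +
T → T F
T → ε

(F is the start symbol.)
A FIRST/FOLLOW conflict occurs when a non-terminal N has a nullable alternative N → β (β ⇒* ε) and another alternative N → α with FIRST(α) ∩ FOLLOW(N) ≠ ∅: on such a lookahead the parser cannot decide between expanding α and letting N vanish via β.

Nullable non-terminals: T.
FIRST sets used below: FIRST(T) = { ',', 'y', ε }, FIRST(F) = { ',' }

T: nullable alternative(s) T → ε; FOLLOW(T) = { '+', ',' }
  T → y F F: FIRST \ {ε} = { 'y' } — disjoint from FOLLOW(T)
  T → ,: FIRST \ {ε} = { ',' } — overlaps FOLLOW(T) on { ',' }: CONFLICT
  T → T F: FIRST \ {ε} = { ',', 'y' } — overlaps FOLLOW(T) on { ',' }: CONFLICT
  T → ε: FIRST \ {ε} = { } — this is the only nullable alternative, skip

F has no nullable alternative, so no FIRST/FOLLOW check is needed there.

So the grammar has 2 FIRST/FOLLOW conflicts (marked CONFLICT above).

Answer: Yes. T → ',' with FOLLOW(T) on { ',' }; T → T F with FOLLOW(T) on { ',' }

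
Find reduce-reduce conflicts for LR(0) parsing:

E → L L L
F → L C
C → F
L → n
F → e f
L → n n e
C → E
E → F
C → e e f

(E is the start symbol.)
A reduce-reduce conflict occurs when an LR(0) state has two complete items [A → α .] and [B → β .] — both call for a reduction, and with no lookahead the parser cannot choose between them.

Augment with E' → E and build the canonical LR(0) collection (I0 = CLOSURE({[E' → . E]}), then GOTO on every symbol after a dot until no new states appear). It has 17 states:
  I0: { [E → . F], [E → . L L L], [E' → . E], [F → . L C], [F → . e f], [L → . n n e], [L → . n] }  — shift
  I1: { [E' → E .] }  — accept
  I2: { [E → F .] }  — reduce
  I3: { [C → . E], [C → . F], [C → . e e f], [E → . F], [E → . L L L], [E → L . L L], [F → . L C], [F → . e f], [F → L . C], [L → . n n e], [L → . n] }  — shift
  I4: { [F → e . f] }  — shift
  I5: { [L → n . n e], [L → n .] }  — shift, reduce
  I6: { [L → n n . e] }  — shift
  I7: { [L → n n e .] }  — reduce
  I8: { [F → e f .] }  — reduce
  I9: { [F → L C .] }  — reduce
  I10: { [C → E .] }  — reduce
  I11: { [C → F .], [E → F .] }  — 2 reduces
  I12: { [C → . E], [C → . F], [C → . e e f], [E → . F], [E → . L L L], [E → L . L L], [E → L L . L], [F → . L C], [F → . e f], [F → L . C], [L → . n n e], [L → . n] }  — shift
  I13: { [C → e . e f], [F → e . f] }  — shift
  I14: { [C → e e . f] }  — shift
  I15: { [C → e e f .] }  — reduce
  I16: { [C → . E], [C → . F], [C → . e e f], [E → . F], [E → . L L L], [E → L . L L], [E → L L . L], [E → L L L .], [F → . L C], [F → . e f], [F → L . C], [L → . n n e], [L → . n] }  — shift, reduce

I11 contains complete items [C → F .], [E → F .] — reduce-reduce conflict.

Answer: Yes — I11: [C → F .] vs [E → F .]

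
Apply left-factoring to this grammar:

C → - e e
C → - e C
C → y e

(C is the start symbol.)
C → - e C'
C' → e
C' → C
C → y e

Left-factoring transforms A → αβ₁ | αβ₂ into A → αA' and A' → β₁ | β₂
(α is the longest common prefix among the alternatives). Repeat until
no nonterminal has two alternatives with a common prefix.

Round 1: C has alternatives sharing prefix '- e'. Introduce C': C → - e C'
  Add: C' → e
  Add: C' → C

No remaining common prefixes — done.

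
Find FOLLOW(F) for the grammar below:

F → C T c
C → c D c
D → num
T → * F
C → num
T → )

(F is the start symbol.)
F is the start symbol, so $ ∈ FOLLOW(F).
In T → * F: F is at the end, add FOLLOW(T)

The FOLLOW sets referred to above (computed the same way, to a fixed point):
  FOLLOW(T) = { 'c' }

Taking the union: FOLLOW(F) = { $, 'c' }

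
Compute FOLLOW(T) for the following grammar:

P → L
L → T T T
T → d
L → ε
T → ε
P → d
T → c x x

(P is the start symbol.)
In L → T T T: T is followed by T T, add FIRST(T T) \ {ε} = { 'c', 'd' }
  T T is nullable, so also add FOLLOW(L)
In L → T T T: T is followed by T, add FIRST(T) \ {ε} = { 'c', 'd' }
  T is nullable, so also add FOLLOW(L)
In L → T T T: T is at the end, add FOLLOW(L)

The FOLLOW sets referred to above (computed the same way, to a fixed point):
  FOLLOW(L) = { $ }

Taking the union: FOLLOW(T) = { $, 'c', 'd' }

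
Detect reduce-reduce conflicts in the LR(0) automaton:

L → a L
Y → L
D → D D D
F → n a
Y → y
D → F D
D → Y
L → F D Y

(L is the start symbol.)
Yes — I14: [D → Y .] vs [L → F D Y .]

A reduce-reduce conflict occurs when an LR(0) state has two complete items [A → α .] and [B → β .] — both call for a reduction, and with no lookahead the parser cannot choose between them.

Augment with L' → L and build the canonical LR(0) collection (I0 = CLOSURE({[L' → . L]}), then GOTO on every symbol after a dot until no new states appear). It has 16 states:
  I0: { [F → . n a], [L → . F D Y], [L → . a L], [L' → . L] }  — shift
  I1: { [D → . D D D], [D → . F D], [D → . Y], [F → . n a], [L → . F D Y], [L → . a L], [L → F . D Y], [Y → . L], [Y → . y] }  — shift
  I2: { [L' → L .] }  — accept
  I3: { [F → . n a], [L → . F D Y], [L → . a L], [L → a . L] }  — shift
  I4: { [F → n . a] }  — shift
  I5: { [F → n a .] }  — reduce
  I6: { [L → a L .] }  — reduce
  I7: { [D → . D D D], [D → . F D], [D → . Y], [D → D . D D], [F → . n a], [L → . F D Y], [L → . a L], [L → F D . Y], [Y → . L], [Y → . y] }  — shift
  I8: { [D → . D D D], [D → . F D], [D → . Y], [D → F . D], [F → . n a], [L → . F D Y], [L → . a L], [L → F . D Y], [Y → . L], [Y → . y] }  — shift
  I9: { [Y → L .] }  — reduce
  I10: { [D → Y .] }  — reduce
  I11: { [Y → y .] }  — reduce
  I12: { [D → . D D D], [D → . F D], [D → . Y], [D → D . D D], [D → F D .], [F → . n a], [L → . F D Y], [L → . a L], [L → F D . Y], [Y → . L], [Y → . y] }  — shift, reduce
  I13: { [D → . D D D], [D → . F D], [D → . Y], [D → D . D D], [D → D D . D], [F → . n a], [L → . F D Y], [L → . a L], [Y → . L], [Y → . y] }  — shift
  I14: { [D → Y .], [L → F D Y .] }  — 2 reduces
  I15: { [D → . D D D], [D → . F D], [D → . Y], [D → D . D D], [D → D D . D], [D → D D D .], [F → . n a], [L → . F D Y], [L → . a L], [Y → . L], [Y → . y] }  — shift, reduce

I14 contains complete items [D → Y .], [L → F D Y .] — reduce-reduce conflict.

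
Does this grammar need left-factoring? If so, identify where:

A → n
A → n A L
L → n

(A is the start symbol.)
Left-factoring is needed when two productions for the same non-terminal
share a common prefix on the right-hand side.

Productions for A:
  A → n
  A → n A L

Found common prefix 'n' in productions for A

Answer: Yes, A has productions with common prefix 'n'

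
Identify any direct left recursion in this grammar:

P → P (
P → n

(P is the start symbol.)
Yes, P is left-recursive

Direct left recursion occurs when N → N α for some non-terminal N (the right-hand side begins with the left-hand side itself).

P → P (: LEFT RECURSIVE (starts with P)
P → n: starts with n

The grammar has direct left recursion on: P.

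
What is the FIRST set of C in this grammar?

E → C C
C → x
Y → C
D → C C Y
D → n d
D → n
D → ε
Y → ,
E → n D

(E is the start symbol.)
{ 'x' }

From C → x:
  - x is a terminal: add 'x' and stop

Collecting: FIRST(C) = { 'x' }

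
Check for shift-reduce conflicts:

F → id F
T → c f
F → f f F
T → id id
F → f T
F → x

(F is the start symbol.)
No shift-reduce conflicts

A shift-reduce conflict occurs when an LR(0) state has both:
  - a complete (reduce) item [A → α .] (dot at the end), and
  - a shift item [B → β . c γ] (dot before a terminal).

Augment with F' → F and build the canonical LR(0) collection (I0 = CLOSURE({[F' → . F]}), then GOTO on every symbol after a dot until no new states appear). It has 13 states:
  I0: { [F → . f T], [F → . f f F], [F → . id F], [F → . x], [F' → . F] }  — shift
  I1: { [F' → F .] }  — accept
  I2: { [F → f . T], [F → f . f F], [T → . c f], [T → . id id] }  — shift
  I3: { [F → . f T], [F → . f f F], [F → . id F], [F → . x], [F → id . F] }  — shift
  I4: { [F → x .] }  — reduce
  I5: { [F → id F .] }  — reduce
  I6: { [F → f T .] }  — reduce
  I7: { [T → c . f] }  — shift
  I8: { [F → . f T], [F → . f f F], [F → . id F], [F → . x], [F → f f . F] }  — shift
  I9: { [T → id . id] }  — shift
  I10: { [T → id id .] }  — reduce
  I11: { [F → f f F .] }  — reduce
  I12: { [T → c f .] }  — reduce

No state contains both a complete item and a shift item.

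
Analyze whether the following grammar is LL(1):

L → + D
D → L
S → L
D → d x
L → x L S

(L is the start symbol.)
Yes, the grammar is LL(1).

A grammar is LL(1) if for each non-terminal N with multiple productions, the predict sets of those productions are pairwise disjoint, where PREDICT(N → α) = (FIRST(α) \ {ε}) ∪ (FOLLOW(N) if α ⇒* ε).

Relevant sets:
  FIRST(L) = { '+', 'x' }

For L:
  PREDICT(L → '+' D) = { '+' }
  PREDICT(L → x L S) = { 'x' }
For D:
  PREDICT(D → L) = { '+', 'x' }
  PREDICT(D → d x) = { 'd' }
S has a single production, so nothing to check there.

All predict sets are disjoint. The grammar IS LL(1).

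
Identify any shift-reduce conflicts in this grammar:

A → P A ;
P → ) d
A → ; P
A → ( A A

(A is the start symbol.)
No shift-reduce conflicts

A shift-reduce conflict occurs when an LR(0) state has both:
  - a complete (reduce) item [A → α .] (dot at the end), and
  - a shift item [B → β . c γ] (dot before a terminal).

Augment with A' → A and build the canonical LR(0) collection (I0 = CLOSURE({[A' → . A]}), then GOTO on every symbol after a dot until no new states appear). It has 12 states:
  I0: { [A → . ( A A], [A → . ; P], [A → . P A ;], [A' → . A], [P → . ) d] }  — shift
  I1: { [A → ( . A A], [A → . ( A A], [A → . ; P], [A → . P A ;], [P → . ) d] }  — shift
  I2: { [P → ) . d] }  — shift
  I3: { [A → ; . P], [P → . ) d] }  — shift
  I4: { [A' → A .] }  — accept
  I5: { [A → . ( A A], [A → . ; P], [A → . P A ;], [A → P . A ;], [P → . ) d] }  — shift
  I6: { [A → P A . ;] }  — shift
  I7: { [A → P A ; .] }  — reduce
  I8: { [A → ; P .] }  — reduce
  I9: { [P → ) d .] }  — reduce
  I10: { [A → ( A . A], [A → . ( A A], [A → . ; P], [A → . P A ;], [P → . ) d] }  — shift
  I11: { [A → ( A A .] }  — reduce

No state contains both a complete item and a shift item.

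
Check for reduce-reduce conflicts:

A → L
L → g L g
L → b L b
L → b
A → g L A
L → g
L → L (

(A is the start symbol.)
Yes — I11: [L → g .] vs [L → g L g .]

A reduce-reduce conflict occurs when an LR(0) state has two complete items [A → α .] and [B → β .] — both call for a reduction, and with no lookahead the parser cannot choose between them.

Augment with A' → A and build the canonical LR(0) collection (I0 = CLOSURE({[A' → . A]}), then GOTO on every symbol after a dot until no new states appear). It has 14 states:
  I0: { [A → . L], [A → . g L A], [A' → . A], [L → . L (], [L → . b L b], [L → . b], [L → . g L g], [L → . g] }  — shift
  I1: { [A' → A .] }  — accept
  I2: { [A → L .], [L → L . (] }  — shift, reduce
  I3: { [L → . L (], [L → . b L b], [L → . b], [L → . g L g], [L → . g], [L → b . L b], [L → b .] }  — shift, reduce
  I4: { [A → g . L A], [L → . L (], [L → . b L b], [L → . b], [L → . g L g], [L → . g], [L → g . L g], [L → g .] }  — shift, reduce
  I5: { [A → . L], [A → . g L A], [A → g L . A], [L → . L (], [L → . b L b], [L → . b], [L → . g L g], [L → . g], [L → L . (], [L → g L . g] }  — shift
  I6: { [L → . L (], [L → . b L b], [L → . b], [L → . g L g], [L → . g], [L → g . L g], [L → g .] }  — shift, reduce
  I7: { [L → L . (], [L → g L . g] }  — shift
  I8: { [L → L ( .] }  — reduce
  I9: { [L → g L g .] }  — reduce
  I10: { [A → g L A .] }  — reduce
  I11: { [A → g . L A], [L → . L (], [L → . b L b], [L → . b], [L → . g L g], [L → . g], [L → g . L g], [L → g .], [L → g L g .] }  — shift, 2 reduces
  I12: { [L → L . (], [L → b L . b] }  — shift
  I13: { [L → b L b .] }  — reduce

I11 contains complete items [L → g .], [L → g L g .] — reduce-reduce conflict.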